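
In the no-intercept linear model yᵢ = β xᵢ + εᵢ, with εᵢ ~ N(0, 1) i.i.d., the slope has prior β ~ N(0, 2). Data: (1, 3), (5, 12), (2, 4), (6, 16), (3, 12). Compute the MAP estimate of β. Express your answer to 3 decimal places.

log p(β | y) = −Σ(yᵢ − βxᵢ)²/(2·1) − β²/(2·2) + const.
Setting the derivative to zero: Σxᵢ(yᵢ − βxᵢ)/1 − β/2 = 0, so β = Σxᵢyᵢ / (Σxᵢ² + σ²/τ²).
Σxᵢyᵢ = 1·3 + 5·12 + 2·4 + 6·16 + 3·12 = 203; Σxᵢ² = 75; σ²/τ² = 0.5.
β̂_MAP = 203 / (75 + 0.5) = 203/75.5 ≈ 2.689.

β̂_MAP = 2.689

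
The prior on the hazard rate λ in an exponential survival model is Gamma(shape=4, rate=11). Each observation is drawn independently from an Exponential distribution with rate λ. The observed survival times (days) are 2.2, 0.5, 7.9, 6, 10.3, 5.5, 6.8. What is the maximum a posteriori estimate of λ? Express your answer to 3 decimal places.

The Exponential(rate=λ) likelihood is ∝ λ^n e^(−λΣtᵢ). Here n = 7 and Σtᵢ = 2.2 + 0.5 + 7.9 + 6 + 10.3 + 5.5 + 6.8 = 39.2.
Posterior ∝ λ^3e^(−11λ) · λ^7e^(−39.2λ) = λ^10e^(−50.2λ), i.e. Gamma(11, 50.2).
Mode = (a−1)/b = 10/50.2 ≈ 0.199.

λ̂_MAP = 0.199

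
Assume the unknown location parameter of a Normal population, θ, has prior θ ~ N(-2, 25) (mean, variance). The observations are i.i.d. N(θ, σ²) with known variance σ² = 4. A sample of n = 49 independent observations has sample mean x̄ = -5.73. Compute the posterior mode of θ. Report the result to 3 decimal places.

θ̂_MAP = -5.718

n = 49, x̄ = -5.73.
For a Normal prior and Normal likelihood with known variance, the posterior is Normal; its mode equals its mean, the precision-weighted average.
Prior precision 1/σ₀² = 1/25 = 0.04; data precision n/σ² = 49/4 = 12.25.
θ̂ = (0.04·(-2) + 12.25·(-5.73)) / (0.04 + 12.25) = (-70.2725)/12.29 = -28109/4916 ≈ -5.718.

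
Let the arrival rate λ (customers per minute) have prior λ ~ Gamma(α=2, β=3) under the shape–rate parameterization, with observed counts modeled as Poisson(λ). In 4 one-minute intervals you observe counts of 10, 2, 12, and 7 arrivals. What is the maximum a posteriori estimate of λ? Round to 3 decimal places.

Σxᵢ = 10+2+12+7 = 31, with n = 4.
Posterior ∝ λe^(−3λ) · λ^31e^(−4λ) = λ^32e^(−7λ), i.e. Gamma(shape=33, rate=7).
The mode of a Gamma(a, b) with a ≥ 1 (shape–rate) is (a−1)/b = 32/7 ≈ 4.571.

λ̂_MAP = 4.571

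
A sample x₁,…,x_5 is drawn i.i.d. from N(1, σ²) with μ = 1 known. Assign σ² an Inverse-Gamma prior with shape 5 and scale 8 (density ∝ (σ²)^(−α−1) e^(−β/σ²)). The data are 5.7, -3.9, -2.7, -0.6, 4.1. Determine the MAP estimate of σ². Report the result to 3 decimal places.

Sum of squared deviations about the known mean: SS = (5.7−1)² + (-3.9−1)² + (-2.7−1)² + (-0.6−1)² + (4.1−1)² = 71.96.
The Normal likelihood contributes (σ²)^(−n/2) exp(−SS/(2σ²)), so the posterior is Inverse-Gamma(α + n/2, β + SS/2) = Inverse-Gamma(7.5, 43.98).
The mode of Inverse-Gamma(a, b) is b/(a+1) = 43.98/8.5 ≈ 5.174.

σ̂²_MAP = 5.174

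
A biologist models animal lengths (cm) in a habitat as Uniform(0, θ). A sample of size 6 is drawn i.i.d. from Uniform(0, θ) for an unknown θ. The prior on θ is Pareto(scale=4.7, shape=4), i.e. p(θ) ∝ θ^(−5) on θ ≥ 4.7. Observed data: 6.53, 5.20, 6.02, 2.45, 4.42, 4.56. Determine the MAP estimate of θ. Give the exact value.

The Uniform(0, θ) likelihood is θ^(−n) for θ ≥ max(xᵢ), zero otherwise. Here max(xᵢ) = 6.53.
Posterior ∝ θ^(−5) · θ^(−6) = θ^(−11) on θ ≥ max(4.7, 6.53) = 6.53.
This density is strictly decreasing in θ, so the posterior mode lies at the lower boundary of the support.

θ̂_MAP = 6.53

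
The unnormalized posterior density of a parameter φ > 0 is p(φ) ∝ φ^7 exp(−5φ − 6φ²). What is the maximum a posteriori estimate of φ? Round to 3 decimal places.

ℓ'(φ) = 7/φ − 5 − 12φ. Setting this to zero and multiplying by φ: 12φ² + 5φ − 7 = 0.
φ = (−5 + √(5² + 4·12·7)) / (2·12) = (−5 + √361) / 24 = (−5 + 19)/24 = 7/12.
ℓ''(φ) = −7/φ² − 12 < 0, confirming a maximum.

φ̂_MAP = 0.583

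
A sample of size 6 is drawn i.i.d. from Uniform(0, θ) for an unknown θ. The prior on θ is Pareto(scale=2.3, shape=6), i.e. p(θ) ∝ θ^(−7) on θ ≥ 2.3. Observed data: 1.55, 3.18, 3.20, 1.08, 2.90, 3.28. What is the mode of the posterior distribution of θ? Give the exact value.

θ̂_MAP = 3.28

The Uniform(0, θ) likelihood is θ^(−n) for θ ≥ max(xᵢ), zero otherwise. Here max(xᵢ) = 3.28.
Posterior ∝ θ^(−7) · θ^(−6) = θ^(−13) on θ ≥ max(2.3, 3.28) = 3.28.
This density is strictly decreasing in θ, so the posterior mode lies at the lower boundary of the support.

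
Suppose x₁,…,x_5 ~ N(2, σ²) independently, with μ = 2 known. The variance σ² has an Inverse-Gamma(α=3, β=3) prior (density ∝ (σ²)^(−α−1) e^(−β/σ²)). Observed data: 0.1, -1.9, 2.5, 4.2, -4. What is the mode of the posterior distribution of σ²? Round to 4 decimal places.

Sum of squared deviations about the known mean: SS = (0.1−2)² + (-1.9−2)² + (2.5−2)² + (4.2−2)² + (-4−2)² = 59.91.
The Normal likelihood contributes (σ²)^(−n/2) exp(−SS/(2σ²)), so the posterior is Inverse-Gamma(α + n/2, β + SS/2) = Inverse-Gamma(5.5, 32.955).
The mode of Inverse-Gamma(a, b) is b/(a+1) = 32.955/6.5 ≈ 5.0700.

σ̂²_MAP = 5.0700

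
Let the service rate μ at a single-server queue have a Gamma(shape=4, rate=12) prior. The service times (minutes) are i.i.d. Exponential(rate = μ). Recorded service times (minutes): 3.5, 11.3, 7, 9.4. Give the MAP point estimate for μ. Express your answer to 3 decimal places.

The Exponential(rate=μ) likelihood is ∝ μ^n e^(−μΣtᵢ). Here n = 4 and Σtᵢ = 3.5 + 11.3 + 7 + 9.4 = 31.2.
Posterior ∝ μ^3e^(−12μ) · μ^4e^(−31.2μ) = μ^7e^(−43.2μ), i.e. Gamma(8, 43.2).
Mode = (a−1)/b = 7/43.2 ≈ 0.162.

μ̂_MAP = 0.162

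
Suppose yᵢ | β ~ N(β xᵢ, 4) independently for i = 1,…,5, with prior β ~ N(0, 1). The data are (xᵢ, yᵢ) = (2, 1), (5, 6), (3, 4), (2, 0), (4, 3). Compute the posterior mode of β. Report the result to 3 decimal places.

β̂_MAP = 0.903

log p(β | y) = −Σ(yᵢ − βxᵢ)²/(2·4) − β²/(2·1) + const.
Setting the derivative to zero: Σxᵢ(yᵢ − βxᵢ)/4 − β/1 = 0, so β = Σxᵢyᵢ / (Σxᵢ² + σ²/τ²).
Σxᵢyᵢ = 2·1 + 5·6 + 3·4 + 2·0 + 4·3 = 56; Σxᵢ² = 58; σ²/τ² = 4.
β̂_MAP = 56 / (58 + 4) = 56/62 ≈ 0.903.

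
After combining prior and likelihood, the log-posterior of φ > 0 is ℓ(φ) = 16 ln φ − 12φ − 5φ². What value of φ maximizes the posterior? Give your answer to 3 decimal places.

ℓ'(φ) = 16/φ − 12 − 10φ. Setting this to zero and multiplying by φ: 10φ² + 12φ − 16 = 0.
φ = (−12 + √(12² + 4·10·16)) / (2·10) = (−12 + √784) / 20 = (−12 + 28)/20 = 4/5.
ℓ''(φ) = −16/φ² − 10 < 0, confirming a maximum.

φ̂_MAP = 0.800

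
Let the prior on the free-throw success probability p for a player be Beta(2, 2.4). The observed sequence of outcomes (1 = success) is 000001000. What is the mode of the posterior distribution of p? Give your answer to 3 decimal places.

p̂_MAP = 0.175

Prior: Beta(2, 2.4).
Data: 1 success in 9 trials (from the sequence). The binomial likelihood contributes p(1−p)^8, so the posterior is Beta(2+1, 2.4+8) = Beta(3, 10.4).
For Beta(a, b) with a, b > 1 the mode is (a−1)/(a+b−2) = 2/11.4 ≈ 0.175.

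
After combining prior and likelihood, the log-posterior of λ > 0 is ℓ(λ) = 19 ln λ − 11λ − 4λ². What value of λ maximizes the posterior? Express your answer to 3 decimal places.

ℓ'(λ) = 19/λ − 11 − 8λ. Setting this to zero and multiplying by λ: 8λ² + 11λ − 19 = 0.
λ = (−11 + √(11² + 4·8·19)) / (2·8) = (−11 + √729) / 16 = (−11 + 27)/16 = 1.
ℓ''(λ) = −19/λ² − 8 < 0, confirming a maximum.

λ̂_MAP = 1.000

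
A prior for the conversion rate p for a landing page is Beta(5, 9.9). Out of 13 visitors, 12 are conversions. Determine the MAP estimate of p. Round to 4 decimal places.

Prior: Beta(5, 9.9).
Data: 12 successes in 13 trials. The binomial likelihood contributes p^12(1−p)^1, so the posterior is Beta(5+12, 9.9+1) = Beta(17, 10.9).
For Beta(a, b) with a, b > 1 the mode is (a−1)/(a+b−2) = 16/25.9 ≈ 0.6178.

p̂_MAP = 0.6178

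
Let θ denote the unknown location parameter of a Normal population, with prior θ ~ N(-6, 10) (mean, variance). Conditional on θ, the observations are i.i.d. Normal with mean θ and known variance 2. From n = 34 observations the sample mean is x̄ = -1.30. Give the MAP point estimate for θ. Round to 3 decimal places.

θ̂_MAP = -1.327

n = 34, x̄ = -1.30.
For a Normal prior and Normal likelihood with known variance, the posterior is Normal; its mode equals its mean, the precision-weighted average.
Prior precision 1/σ₀² = 1/10 = 0.1; data precision n/σ² = 34/2 = 17.
θ̂ = (0.1·(-6) + 17·(-1.3)) / (0.1 + 17) = (-22.7)/17.1 = -227/171 ≈ -1.327.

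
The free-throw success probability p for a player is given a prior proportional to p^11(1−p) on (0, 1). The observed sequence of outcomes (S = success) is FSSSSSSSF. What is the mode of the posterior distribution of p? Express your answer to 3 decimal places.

The prior density ∝ p^11(1−p)^1 is the kernel of Beta(12, 2).
Data: 7 successes in 9 trials (from the sequence). The binomial likelihood contributes p^7(1−p)^2, so the posterior is Beta(12+7, 2+2) = Beta(19, 4).
For Beta(a, b) with a, b > 1 the mode is (a−1)/(a+b−2) = 18/21 ≈ 0.857.

p̂_MAP = 0.857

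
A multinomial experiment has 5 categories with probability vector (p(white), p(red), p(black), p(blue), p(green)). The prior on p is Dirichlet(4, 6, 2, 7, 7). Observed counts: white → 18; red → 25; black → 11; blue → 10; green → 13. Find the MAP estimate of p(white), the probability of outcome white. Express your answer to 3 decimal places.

The posterior is Dirichlet(αᵢ + nᵢ) = Dirichlet(22, 31, 13, 17, 20).
For a Dirichlet(a₁,…,a_K) with all aᵢ > 1, the mode has j-th component (aⱼ − 1)/(Σaᵢ − K).
Here Σaᵢ = 103 and K = 5, so p(white) = (22 − 1)/(103 − 5) = 21/98 ≈ 0.214.

MAP estimate of p(white) = 0.214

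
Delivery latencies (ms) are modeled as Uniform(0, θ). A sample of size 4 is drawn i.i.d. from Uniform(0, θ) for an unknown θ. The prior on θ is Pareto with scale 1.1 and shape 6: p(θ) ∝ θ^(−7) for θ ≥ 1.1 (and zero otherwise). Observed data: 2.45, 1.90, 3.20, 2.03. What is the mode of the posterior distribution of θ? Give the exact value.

The Uniform(0, θ) likelihood is θ^(−n) for θ ≥ max(xᵢ), zero otherwise. Here max(xᵢ) = 3.20.
Posterior ∝ θ^(−7) · θ^(−4) = θ^(−11) on θ ≥ max(1.1, 3.20) = 3.20.
This density is strictly decreasing in θ, so the posterior mode lies at the lower boundary of the support.

θ̂_MAP = 3.20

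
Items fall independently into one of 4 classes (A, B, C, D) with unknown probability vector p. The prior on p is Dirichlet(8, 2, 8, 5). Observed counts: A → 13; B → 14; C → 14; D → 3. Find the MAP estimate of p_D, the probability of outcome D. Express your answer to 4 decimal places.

MAP estimate of p_D = 0.1111

The posterior is Dirichlet(αᵢ + nᵢ) = Dirichlet(21, 16, 22, 8).
For a Dirichlet(a₁,…,a_K) with all aᵢ > 1, the mode has j-th component (aⱼ − 1)/(Σaᵢ − K).
Here Σaᵢ = 67 and K = 4, so p_D = (8 − 1)/(67 − 4) = 7/63 ≈ 0.1111.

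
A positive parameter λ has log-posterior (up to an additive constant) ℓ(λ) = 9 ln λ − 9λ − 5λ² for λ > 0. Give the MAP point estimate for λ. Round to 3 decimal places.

ℓ'(λ) = 9/λ − 9 − 10λ. Setting this to zero and multiplying by λ: 10λ² + 9λ − 9 = 0.
λ = (−9 + √(9² + 4·10·9)) / (2·10) = (−9 + √441) / 20 = (−9 + 21)/20 = 3/5.
ℓ''(λ) = −9/λ² − 10 < 0, confirming a maximum.

λ̂_MAP = 0.600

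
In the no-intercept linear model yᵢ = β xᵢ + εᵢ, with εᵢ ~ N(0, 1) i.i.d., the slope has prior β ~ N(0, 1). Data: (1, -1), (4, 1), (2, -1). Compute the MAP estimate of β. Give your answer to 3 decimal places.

log p(β | y) = −Σ(yᵢ − βxᵢ)²/(2·1) − β²/(2·1) + const.
Setting the derivative to zero: Σxᵢ(yᵢ − βxᵢ)/1 − β/1 = 0, so β = Σxᵢyᵢ / (Σxᵢ² + σ²/τ²).
Σxᵢyᵢ = 1·(-1) + 4·1 + 2·(-1) = 1; Σxᵢ² = 21; σ²/τ² = 1.
β̂_MAP = 1 / (21 + 1) = 1/22 ≈ 0.045.

β̂_MAP = 0.045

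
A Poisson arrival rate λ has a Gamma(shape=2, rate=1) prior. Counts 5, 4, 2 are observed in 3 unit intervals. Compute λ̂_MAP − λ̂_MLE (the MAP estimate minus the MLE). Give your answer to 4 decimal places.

MAP − MLE = -0.6667

Σxᵢ = 11. Posterior is Gamma(13, 4); MAP = (13−1)/4 = 12/4 ≈ 3.00000.
MLE = x̄ = 11/3 ≈ 3.66667.
Difference = 12/4 − 11/3 = -2/3 ≈ -0.6667.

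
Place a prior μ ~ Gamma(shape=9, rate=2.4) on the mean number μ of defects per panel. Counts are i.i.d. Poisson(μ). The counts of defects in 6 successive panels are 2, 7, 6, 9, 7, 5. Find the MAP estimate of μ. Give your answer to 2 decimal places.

Σxᵢ = 2+7+6+9+7+5 = 36, with n = 6.
Posterior ∝ μ^8e^(−2.4μ) · μ^36e^(−6μ) = μ^44e^(−8.4μ), i.e. Gamma(shape=45, rate=8.4).
The mode of a Gamma(a, b) with a ≥ 1 (shape–rate) is (a−1)/b = 44/8.4 ≈ 5.24.

μ̂_MAP = 5.24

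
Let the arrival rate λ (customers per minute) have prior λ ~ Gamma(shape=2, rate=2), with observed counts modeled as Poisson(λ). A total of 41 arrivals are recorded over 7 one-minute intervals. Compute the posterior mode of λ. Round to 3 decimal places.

Σxᵢ = 41, n = 7.
Posterior ∝ λe^(−2λ) · λ^41e^(−7λ) = λ^42e^(−9λ), i.e. Gamma(shape=43, rate=9).
The mode of a Gamma(a, b) with a ≥ 1 (shape–rate) is (a−1)/b = 42/9 ≈ 4.667.

λ̂_MAP = 4.667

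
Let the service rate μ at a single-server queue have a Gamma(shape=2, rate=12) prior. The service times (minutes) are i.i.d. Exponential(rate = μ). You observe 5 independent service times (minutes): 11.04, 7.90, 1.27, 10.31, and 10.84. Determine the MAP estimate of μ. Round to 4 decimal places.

The Exponential(rate=μ) likelihood is ∝ μ^n e^(−μΣtᵢ). Here n = 5 and Σtᵢ = 11.04 + 7.90 + 1.27 + 10.31 + 10.84 = 41.36.
Posterior ∝ μe^(−12μ) · μ^5e^(−41.36μ) = μ^6e^(−53.36μ), i.e. Gamma(7, 53.36).
Mode = (a−1)/b = 6/53.36 ≈ 0.1124.

μ̂_MAP = 0.1124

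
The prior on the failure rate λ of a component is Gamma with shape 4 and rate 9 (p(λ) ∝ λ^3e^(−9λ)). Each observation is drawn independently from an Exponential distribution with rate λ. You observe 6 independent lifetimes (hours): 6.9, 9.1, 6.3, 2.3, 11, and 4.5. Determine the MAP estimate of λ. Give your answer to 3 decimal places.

The Exponential(rate=λ) likelihood is ∝ λ^n e^(−λΣtᵢ). Here n = 6 and Σtᵢ = 6.9 + 9.1 + 6.3 + 2.3 + 11 + 4.5 = 40.1.
Posterior ∝ λ^3e^(−9λ) · λ^6e^(−40.1λ) = λ^9e^(−49.1λ), i.e. Gamma(10, 49.1).
Mode = (a−1)/b = 9/49.1 ≈ 0.183.

λ̂_MAP = 0.183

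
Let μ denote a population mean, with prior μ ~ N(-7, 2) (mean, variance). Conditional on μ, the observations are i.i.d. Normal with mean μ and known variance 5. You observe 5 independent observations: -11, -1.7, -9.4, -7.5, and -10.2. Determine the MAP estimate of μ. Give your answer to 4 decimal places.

μ̂_MAP = -7.6400

n = 5; x̄ = ((-11) + (-1.7) + (-9.4) + (-7.5) + (-10.2))/5 = -39.8/5 = -7.96.
For a Normal prior and Normal likelihood with known variance, the posterior is Normal; its mode equals its mean, the precision-weighted average.
Prior precision 1/σ₀² = 1/2 = 0.5; data precision n/σ² = 5/5 = 1.
μ̂ = (0.5·(-7) + 1·(-7.96)) / (0.5 + 1) = (-11.46)/1.5 = -7.6400.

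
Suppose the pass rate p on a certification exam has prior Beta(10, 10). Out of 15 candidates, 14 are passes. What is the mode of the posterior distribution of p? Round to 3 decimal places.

Prior: Beta(10, 10).
Data: 14 successes in 15 trials. The binomial likelihood contributes p^14(1−p)^1, so the posterior is Beta(10+14, 10+1) = Beta(24, 11).
For Beta(a, b) with a, b > 1 the mode is (a−1)/(a+b−2) = 23/33 ≈ 0.697.

p̂_MAP = 0.697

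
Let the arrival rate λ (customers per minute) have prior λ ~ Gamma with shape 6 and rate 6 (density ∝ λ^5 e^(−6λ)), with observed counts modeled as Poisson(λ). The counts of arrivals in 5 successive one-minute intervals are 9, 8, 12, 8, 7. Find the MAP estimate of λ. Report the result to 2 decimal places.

Σxᵢ = 9+8+12+8+7 = 44, with n = 5.
Posterior ∝ λ^5e^(−6λ) · λ^44e^(−5λ) = λ^49e^(−11λ), i.e. Gamma(shape=50, rate=11).
The mode of a Gamma(a, b) with a ≥ 1 (shape–rate) is (a−1)/b = 49/11 ≈ 4.45.

λ̂_MAP = 4.45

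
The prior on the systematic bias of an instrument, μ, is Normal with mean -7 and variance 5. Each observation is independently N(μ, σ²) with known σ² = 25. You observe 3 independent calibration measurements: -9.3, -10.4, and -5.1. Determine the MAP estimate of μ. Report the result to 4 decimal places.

n = 3; x̄ = ((-9.3) + (-10.4) + (-5.1))/3 = -24.8/3 = -124/15 ≈ -8.2667.
For a Normal prior and Normal likelihood with known variance, the posterior is Normal; its mode equals its mean, the precision-weighted average.
Prior precision 1/σ₀² = 1/5 = 0.2; data precision n/σ² = 3/25 = 0.12.
μ̂ = (0.2·(-7) + 0.12·(-124/15)) / (0.2 + 0.12) = (-2.392)/0.32 = -7.4750.

μ̂_MAP = -7.4750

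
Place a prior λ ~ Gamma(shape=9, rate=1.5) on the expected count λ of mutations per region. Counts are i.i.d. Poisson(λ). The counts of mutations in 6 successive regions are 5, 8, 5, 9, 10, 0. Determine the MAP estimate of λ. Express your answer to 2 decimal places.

Σxᵢ = 5+8+5+9+10+0 = 37, with n = 6.
Posterior ∝ λ^8e^(−1.5λ) · λ^37e^(−6λ) = λ^45e^(−7.5λ), i.e. Gamma(shape=46, rate=7.5).
The mode of a Gamma(a, b) with a ≥ 1 (shape–rate) is (a−1)/b = 45/7.5 ≈ 6.00.

λ̂_MAP = 6.00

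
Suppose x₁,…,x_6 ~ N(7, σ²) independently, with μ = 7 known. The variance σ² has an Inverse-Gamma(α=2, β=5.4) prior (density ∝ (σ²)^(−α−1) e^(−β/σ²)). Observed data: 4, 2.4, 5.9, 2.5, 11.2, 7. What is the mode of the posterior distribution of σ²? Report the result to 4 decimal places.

Sum of squared deviations about the known mean: SS = (4−7)² + (2.4−7)² + (5.9−7)² + (2.5−7)² + (11.2−7)² + (7−7)² = 69.26.
The Normal likelihood contributes (σ²)^(−n/2) exp(−SS/(2σ²)), so the posterior is Inverse-Gamma(α + n/2, β + SS/2) = Inverse-Gamma(5, 40.03).
The mode of Inverse-Gamma(a, b) is b/(a+1) = 40.03/6 ≈ 6.6717.

σ̂²_MAP = 6.6717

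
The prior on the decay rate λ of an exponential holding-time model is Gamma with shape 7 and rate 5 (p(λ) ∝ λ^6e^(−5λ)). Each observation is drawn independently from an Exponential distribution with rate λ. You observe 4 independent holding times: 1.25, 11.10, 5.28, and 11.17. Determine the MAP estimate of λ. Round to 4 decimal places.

The Exponential(rate=λ) likelihood is ∝ λ^n e^(−λΣtᵢ). Here n = 4 and Σtᵢ = 1.25 + 11.10 + 5.28 + 11.17 = 28.80.
Posterior ∝ λ^6e^(−5λ) · λ^4e^(−28.80λ) = λ^10e^(−33.80λ), i.e. Gamma(11, 33.80).
Mode = (a−1)/b = 10/33.80 ≈ 0.2959.

λ̂_MAP = 0.2959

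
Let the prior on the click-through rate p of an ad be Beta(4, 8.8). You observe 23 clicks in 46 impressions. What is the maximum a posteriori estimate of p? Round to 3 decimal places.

p̂_MAP = 0.458

Prior: Beta(4, 8.8).
Data: 23 successes in 46 trials. The binomial likelihood contributes p^23(1−p)^23, so the posterior is Beta(4+23, 8.8+23) = Beta(27, 31.8).
For Beta(a, b) with a, b > 1 the mode is (a−1)/(a+b−2) = 26/56.8 ≈ 0.458.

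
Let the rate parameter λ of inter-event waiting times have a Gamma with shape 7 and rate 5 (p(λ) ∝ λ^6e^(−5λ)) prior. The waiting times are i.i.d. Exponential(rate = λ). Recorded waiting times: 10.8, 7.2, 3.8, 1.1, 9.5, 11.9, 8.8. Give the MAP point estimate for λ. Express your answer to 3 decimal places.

The Exponential(rate=λ) likelihood is ∝ λ^n e^(−λΣtᵢ). Here n = 7 and Σtᵢ = 10.8 + 7.2 + 3.8 + 1.1 + 9.5 + 11.9 + 8.8 = 53.1.
Posterior ∝ λ^6e^(−5λ) · λ^7e^(−53.1λ) = λ^13e^(−58.1λ), i.e. Gamma(14, 58.1).
Mode = (a−1)/b = 13/58.1 ≈ 0.224.

λ̂_MAP = 0.224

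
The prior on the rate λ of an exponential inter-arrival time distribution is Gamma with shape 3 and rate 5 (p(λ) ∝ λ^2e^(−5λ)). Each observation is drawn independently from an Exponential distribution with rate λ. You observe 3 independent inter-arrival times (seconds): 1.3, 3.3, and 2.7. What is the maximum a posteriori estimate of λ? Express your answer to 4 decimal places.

The Exponential(rate=λ) likelihood is ∝ λ^n e^(−λΣtᵢ). Here n = 3 and Σtᵢ = 1.3 + 3.3 + 2.7 = 7.3.
Posterior ∝ λ^2e^(−5λ) · λ^3e^(−7.3λ) = λ^5e^(−12.3λ), i.e. Gamma(6, 12.3).
Mode = (a−1)/b = 5/12.3 ≈ 0.4065.

λ̂_MAP = 0.4065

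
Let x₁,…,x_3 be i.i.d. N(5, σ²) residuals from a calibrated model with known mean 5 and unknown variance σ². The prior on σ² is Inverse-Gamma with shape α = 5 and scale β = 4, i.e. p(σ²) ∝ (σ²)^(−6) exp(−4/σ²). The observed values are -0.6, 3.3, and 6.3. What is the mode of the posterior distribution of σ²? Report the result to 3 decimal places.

σ̂²_MAP = 2.929

Sum of squared deviations about the known mean: SS = (-0.6−5)² + (3.3−5)² + (6.3−5)² = 35.94.
The Normal likelihood contributes (σ²)^(−n/2) exp(−SS/(2σ²)), so the posterior is Inverse-Gamma(α + n/2, β + SS/2) = Inverse-Gamma(6.5, 21.97).
The mode of Inverse-Gamma(a, b) is b/(a+1) = 21.97/7.5 ≈ 2.929.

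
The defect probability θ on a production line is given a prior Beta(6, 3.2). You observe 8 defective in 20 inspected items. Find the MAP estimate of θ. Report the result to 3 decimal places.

Prior: Beta(6, 3.2).
Data: 8 successes in 20 trials. The binomial likelihood contributes θ^8(1−θ)^12, so the posterior is Beta(6+8, 3.2+12) = Beta(14, 15.2).
For Beta(a, b) with a, b > 1 the mode is (a−1)/(a+b−2) = 13/27.2 ≈ 0.478.

θ̂_MAP = 0.478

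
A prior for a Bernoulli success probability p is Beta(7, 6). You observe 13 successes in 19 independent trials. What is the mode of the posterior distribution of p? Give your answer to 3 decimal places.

p̂_MAP = 0.633

Prior: Beta(7, 6).
Data: 13 successes in 19 trials. The binomial likelihood contributes p^13(1−p)^6, so the posterior is Beta(7+13, 6+6) = Beta(20, 12).
For Beta(a, b) with a, b > 1 the mode is (a−1)/(a+b−2) = 19/30 ≈ 0.633.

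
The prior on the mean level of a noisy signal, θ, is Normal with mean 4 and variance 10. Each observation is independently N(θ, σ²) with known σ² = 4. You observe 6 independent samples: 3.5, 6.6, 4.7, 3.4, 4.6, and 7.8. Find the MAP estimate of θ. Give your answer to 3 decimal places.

θ̂_MAP = 5.031

n = 6; x̄ = (3.5 + 6.6 + 4.7 + 3.4 + 4.6 + 7.8)/6 = 30.6/6 = 5.1.
For a Normal prior and Normal likelihood with known variance, the posterior is Normal; its mode equals its mean, the precision-weighted average.
Prior precision 1/σ₀² = 1/10 = 0.1; data precision n/σ² = 6/4 = 1.5.
θ̂ = (0.1·4 + 1.5·5.1) / (0.1 + 1.5) = 8.05/1.6 = 5.03125 ≈ 5.031.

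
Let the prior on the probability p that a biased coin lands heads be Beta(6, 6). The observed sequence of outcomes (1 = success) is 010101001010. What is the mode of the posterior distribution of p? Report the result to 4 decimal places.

Prior: Beta(6, 6).
Data: 5 successes in 12 trials (from the sequence). The binomial likelihood contributes p^5(1−p)^7, so the posterior is Beta(6+5, 6+7) = Beta(11, 13).
For Beta(a, b) with a, b > 1 the mode is (a−1)/(a+b−2) = 10/22 ≈ 0.4545.

p̂_MAP = 0.4545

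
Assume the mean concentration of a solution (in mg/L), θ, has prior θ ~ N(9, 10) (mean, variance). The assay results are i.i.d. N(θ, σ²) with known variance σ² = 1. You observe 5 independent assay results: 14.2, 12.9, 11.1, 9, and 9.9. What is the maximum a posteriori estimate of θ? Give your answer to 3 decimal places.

θ̂_MAP = 11.373

n = 5; x̄ = (14.2 + 12.9 + 11.1 + 9 + 9.9)/5 = 57.1/5 = 11.42.
For a Normal prior and Normal likelihood with known variance, the posterior is Normal; its mode equals its mean, the precision-weighted average.
Prior precision 1/σ₀² = 1/10 = 0.1; data precision n/σ² = 5/1 = 5.
θ̂ = (0.1·9 + 5·11.42) / (0.1 + 5) = 58/5.1 = 580/51 ≈ 11.373.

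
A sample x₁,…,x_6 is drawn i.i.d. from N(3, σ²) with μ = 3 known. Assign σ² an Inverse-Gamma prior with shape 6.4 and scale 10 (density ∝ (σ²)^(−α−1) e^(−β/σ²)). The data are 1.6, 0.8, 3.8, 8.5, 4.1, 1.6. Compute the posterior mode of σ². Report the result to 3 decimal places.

Sum of squared deviations about the known mean: SS = (1.6−3)² + (0.8−3)² + (3.8−3)² + (8.5−3)² + (4.1−3)² + (1.6−3)² = 40.86.
The Normal likelihood contributes (σ²)^(−n/2) exp(−SS/(2σ²)), so the posterior is Inverse-Gamma(α + n/2, β + SS/2) = Inverse-Gamma(9.4, 30.43).
The mode of Inverse-Gamma(a, b) is b/(a+1) = 30.43/10.4 ≈ 2.926.

σ̂²_MAP = 2.926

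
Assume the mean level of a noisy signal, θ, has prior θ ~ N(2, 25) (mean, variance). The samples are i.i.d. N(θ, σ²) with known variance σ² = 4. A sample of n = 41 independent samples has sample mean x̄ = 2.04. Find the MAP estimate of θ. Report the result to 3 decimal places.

n = 41, x̄ = 2.04.
For a Normal prior and Normal likelihood with known variance, the posterior is Normal; its mode equals its mean, the precision-weighted average.
Prior precision 1/σ₀² = 1/25 = 0.04; data precision n/σ² = 41/4 = 10.25.
θ̂ = (0.04·2 + 10.25·2.04) / (0.04 + 10.25) = 20.99/10.29 = 2099/1029 ≈ 2.040.

θ̂_MAP = 2.040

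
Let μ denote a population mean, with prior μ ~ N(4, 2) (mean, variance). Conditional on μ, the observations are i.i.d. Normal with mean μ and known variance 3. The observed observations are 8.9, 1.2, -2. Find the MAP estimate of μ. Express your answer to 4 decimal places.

n = 3; x̄ = (8.9 + 1.2 + (-2))/3 = 8.1/3 = 2.7.
For a Normal prior and Normal likelihood with known variance, the posterior is Normal; its mode equals its mean, the precision-weighted average.
Prior precision 1/σ₀² = 1/2 = 0.5; data precision n/σ² = 3/3 = 1.
μ̂ = (0.5·4 + 1·2.7) / (0.5 + 1) = 4.7/1.5 = 47/15 ≈ 3.1333.

μ̂_MAP = 3.1333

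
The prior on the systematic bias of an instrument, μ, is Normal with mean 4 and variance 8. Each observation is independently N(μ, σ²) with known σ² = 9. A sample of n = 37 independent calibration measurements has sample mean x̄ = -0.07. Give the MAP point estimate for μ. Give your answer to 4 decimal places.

n = 37, x̄ = -0.07.
For a Normal prior and Normal likelihood with known variance, the posterior is Normal; its mode equals its mean, the precision-weighted average.
Prior precision 1/σ₀² = 1/8 = 0.125; data precision n/σ² = 37/9.
μ̂ = (0.125·4 + (37/9)·(-0.07)) / (0.125 + 37/9) = (191/900)/(305/72) = 382/7625 ≈ 0.0501.

μ̂_MAP = 0.0501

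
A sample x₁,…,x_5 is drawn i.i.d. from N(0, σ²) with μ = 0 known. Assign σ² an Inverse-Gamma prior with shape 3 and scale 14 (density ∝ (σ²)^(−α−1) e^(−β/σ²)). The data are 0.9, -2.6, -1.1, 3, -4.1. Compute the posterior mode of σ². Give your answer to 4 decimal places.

Sum of squared deviations about the known mean: SS = (0.9−0)² + (-2.6−0)² + (-1.1−0)² + (3−0)² + (-4.1−0)² = 34.59.
The Normal likelihood contributes (σ²)^(−n/2) exp(−SS/(2σ²)), so the posterior is Inverse-Gamma(α + n/2, β + SS/2) = Inverse-Gamma(5.5, 31.295).
The mode of Inverse-Gamma(a, b) is b/(a+1) = 31.295/6.5 ≈ 4.8146.

σ̂²_MAP = 4.8146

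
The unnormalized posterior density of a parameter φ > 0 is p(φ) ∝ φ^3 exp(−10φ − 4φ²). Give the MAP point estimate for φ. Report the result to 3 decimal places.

ℓ'(φ) = 3/φ − 10 − 8φ. Setting this to zero and multiplying by φ: 8φ² + 10φ − 3 = 0.
φ = (−10 + √(10² + 4·8·3)) / (2·8) = (−10 + √196) / 16 = (−10 + 14)/16 = 1/4.
ℓ''(φ) = −3/φ² − 8 < 0, confirming a maximum.

φ̂_MAP = 0.250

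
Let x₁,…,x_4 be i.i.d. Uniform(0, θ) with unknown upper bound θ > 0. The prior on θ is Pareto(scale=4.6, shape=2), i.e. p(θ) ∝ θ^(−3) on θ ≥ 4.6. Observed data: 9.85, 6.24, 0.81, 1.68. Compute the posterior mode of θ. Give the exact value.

θ̂_MAP = 9.85

The Uniform(0, θ) likelihood is θ^(−n) for θ ≥ max(xᵢ), zero otherwise. Here max(xᵢ) = 9.85.
Posterior ∝ θ^(−3) · θ^(−4) = θ^(−7) on θ ≥ max(4.6, 9.85) = 9.85.
This density is strictly decreasing in θ, so the posterior mode lies at the lower boundary of the support.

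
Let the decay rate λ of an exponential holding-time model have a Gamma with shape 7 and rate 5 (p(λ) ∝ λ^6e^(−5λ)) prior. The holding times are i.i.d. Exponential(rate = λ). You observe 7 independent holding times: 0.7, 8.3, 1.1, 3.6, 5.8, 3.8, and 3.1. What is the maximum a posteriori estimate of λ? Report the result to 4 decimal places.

λ̂_MAP = 0.4140

The Exponential(rate=λ) likelihood is ∝ λ^n e^(−λΣtᵢ). Here n = 7 and Σtᵢ = 0.7 + 8.3 + 1.1 + 3.6 + 5.8 + 3.8 + 3.1 = 26.4.
Posterior ∝ λ^6e^(−5λ) · λ^7e^(−26.4λ) = λ^13e^(−31.4λ), i.e. Gamma(14, 31.4).
Mode = (a−1)/b = 13/31.4 ≈ 0.4140.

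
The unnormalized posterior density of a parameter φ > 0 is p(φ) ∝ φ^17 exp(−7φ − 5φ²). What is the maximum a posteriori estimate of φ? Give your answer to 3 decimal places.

φ̂_MAP = 1.000

ℓ'(φ) = 17/φ − 7 − 10φ. Setting this to zero and multiplying by φ: 10φ² + 7φ − 17 = 0.
φ = (−7 + √(7² + 4·10·17)) / (2·10) = (−7 + √729) / 20 = (−7 + 27)/20 = 1.
ℓ''(φ) = −17/φ² − 10 < 0, confirming a maximum.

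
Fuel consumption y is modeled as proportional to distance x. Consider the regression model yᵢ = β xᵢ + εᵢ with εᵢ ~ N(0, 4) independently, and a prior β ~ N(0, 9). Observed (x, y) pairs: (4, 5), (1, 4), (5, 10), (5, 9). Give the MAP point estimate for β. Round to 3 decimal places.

β̂_MAP = 1.764

log p(β | y) = −Σ(yᵢ − βxᵢ)²/(2·4) − β²/(2·9) + const.
Setting the derivative to zero: Σxᵢ(yᵢ − βxᵢ)/4 − β/9 = 0, so β = Σxᵢyᵢ / (Σxᵢ² + σ²/τ²).
Σxᵢyᵢ = 4·5 + 1·4 + 5·10 + 5·9 = 119; Σxᵢ² = 67; σ²/τ² = 4/9.
β̂_MAP = 119 / (67 + 4/9) = 119/(607/9) = 1071/607 ≈ 1.764.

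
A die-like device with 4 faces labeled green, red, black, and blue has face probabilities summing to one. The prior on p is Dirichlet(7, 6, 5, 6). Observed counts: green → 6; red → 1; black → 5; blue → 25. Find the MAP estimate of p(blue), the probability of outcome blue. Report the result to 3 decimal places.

The posterior is Dirichlet(αᵢ + nᵢ) = Dirichlet(13, 7, 10, 31).
For a Dirichlet(a₁,…,a_K) with all aᵢ > 1, the mode has j-th component (aⱼ − 1)/(Σaᵢ − K).
Here Σaᵢ = 61 and K = 4, so p(blue) = (31 − 1)/(61 − 4) = 30/57 ≈ 0.526.

MAP estimate of p(blue) = 0.526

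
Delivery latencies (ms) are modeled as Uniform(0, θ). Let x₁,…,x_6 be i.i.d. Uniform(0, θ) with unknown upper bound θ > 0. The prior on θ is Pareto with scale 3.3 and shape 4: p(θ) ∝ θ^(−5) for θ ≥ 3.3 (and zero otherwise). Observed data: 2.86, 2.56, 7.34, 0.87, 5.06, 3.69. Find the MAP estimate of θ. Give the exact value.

The Uniform(0, θ) likelihood is θ^(−n) for θ ≥ max(xᵢ), zero otherwise. Here max(xᵢ) = 7.34.
Posterior ∝ θ^(−5) · θ^(−6) = θ^(−11) on θ ≥ max(3.3, 7.34) = 7.34.
This density is strictly decreasing in θ, so the posterior mode lies at the lower boundary of the support.

θ̂_MAP = 7.34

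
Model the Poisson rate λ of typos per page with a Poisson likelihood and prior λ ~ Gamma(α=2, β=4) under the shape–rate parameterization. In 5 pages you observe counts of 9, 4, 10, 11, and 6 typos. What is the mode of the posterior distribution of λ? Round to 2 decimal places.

λ̂_MAP = 4.56

Σxᵢ = 9+4+10+11+6 = 40, with n = 5.
Posterior ∝ λe^(−4λ) · λ^40e^(−5λ) = λ^41e^(−9λ), i.e. Gamma(shape=42, rate=9).
The mode of a Gamma(a, b) with a ≥ 1 (shape–rate) is (a−1)/b = 41/9 ≈ 4.56.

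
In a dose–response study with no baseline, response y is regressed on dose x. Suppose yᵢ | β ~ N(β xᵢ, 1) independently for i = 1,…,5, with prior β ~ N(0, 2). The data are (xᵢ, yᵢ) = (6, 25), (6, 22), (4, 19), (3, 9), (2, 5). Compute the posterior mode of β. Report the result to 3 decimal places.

β̂_MAP = 3.892

log p(β | y) = −Σ(yᵢ − βxᵢ)²/(2·1) − β²/(2·2) + const.
Setting the derivative to zero: Σxᵢ(yᵢ − βxᵢ)/1 − β/2 = 0, so β = Σxᵢyᵢ / (Σxᵢ² + σ²/τ²).
Σxᵢyᵢ = 6·25 + 6·22 + 4·19 + 3·9 + 2·5 = 395; Σxᵢ² = 101; σ²/τ² = 0.5.
β̂_MAP = 395 / (101 + 0.5) = 395/101.5 ≈ 3.892.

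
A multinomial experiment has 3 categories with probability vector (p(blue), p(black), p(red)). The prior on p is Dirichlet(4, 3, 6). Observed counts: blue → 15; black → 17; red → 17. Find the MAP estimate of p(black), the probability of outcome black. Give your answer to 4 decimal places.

MAP estimate of p(black) = 0.3220

The posterior is Dirichlet(αᵢ + nᵢ) = Dirichlet(19, 20, 23).
For a Dirichlet(a₁,…,a_K) with all aᵢ > 1, the mode has j-th component (aⱼ − 1)/(Σaᵢ − K).
Here Σaᵢ = 62 and K = 3, so p(black) = (20 − 1)/(62 − 3) = 19/59 ≈ 0.3220.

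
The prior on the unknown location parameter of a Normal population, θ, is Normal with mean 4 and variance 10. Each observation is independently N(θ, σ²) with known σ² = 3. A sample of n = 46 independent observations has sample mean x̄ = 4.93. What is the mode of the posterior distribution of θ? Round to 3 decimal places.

n = 46, x̄ = 4.93.
For a Normal prior and Normal likelihood with known variance, the posterior is Normal; its mode equals its mean, the precision-weighted average.
Prior precision 1/σ₀² = 1/10 = 0.1; data precision n/σ² = 46/3.
θ̂ = (0.1·4 + (46/3)·4.93) / (0.1 + 46/3) = (11399/150)/(463/30) = 11399/2315 ≈ 4.924.

θ̂_MAP = 4.924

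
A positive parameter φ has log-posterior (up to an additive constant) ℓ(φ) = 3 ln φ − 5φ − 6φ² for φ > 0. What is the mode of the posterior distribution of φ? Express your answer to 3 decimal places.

ℓ'(φ) = 3/φ − 5 − 12φ. Setting this to zero and multiplying by φ: 12φ² + 5φ − 3 = 0.
φ = (−5 + √(5² + 4·12·3)) / (2·12) = (−5 + √169) / 24 = (−5 + 13)/24 = 1/3.
ℓ''(φ) = −3/φ² − 12 < 0, confirming a maximum.

φ̂_MAP = 0.333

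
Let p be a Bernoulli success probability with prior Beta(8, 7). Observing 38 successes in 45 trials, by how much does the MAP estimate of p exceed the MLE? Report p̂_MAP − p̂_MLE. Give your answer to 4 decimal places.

MAP − MLE = -0.0686

Posterior is Beta(46, 14); MAP = (46−1)/(60−2) = 45/58 ≈ 0.77586.
MLE ignores the prior: p̂_MLE = k/n = 38/45 ≈ 0.84444.
Difference = 45/58 − 38/45 = -179/2610 ≈ -0.0686.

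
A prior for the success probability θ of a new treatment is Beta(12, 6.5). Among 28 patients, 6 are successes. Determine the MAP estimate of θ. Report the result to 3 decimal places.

θ̂_MAP = 0.382

Prior: Beta(12, 6.5).
Data: 6 successes in 28 trials. The binomial likelihood contributes θ^6(1−θ)^22, so the posterior is Beta(12+6, 6.5+22) = Beta(18, 28.5).
For Beta(a, b) with a, b > 1 the mode is (a−1)/(a+b−2) = 17/44.5 ≈ 0.382.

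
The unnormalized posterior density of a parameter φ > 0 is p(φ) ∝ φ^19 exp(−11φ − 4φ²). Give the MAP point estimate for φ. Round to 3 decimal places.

φ̂_MAP = 1.000

ℓ'(φ) = 19/φ − 11 − 8φ. Setting this to zero and multiplying by φ: 8φ² + 11φ − 19 = 0.
φ = (−11 + √(11² + 4·8·19)) / (2·8) = (−11 + √729) / 16 = (−11 + 27)/16 = 1.
ℓ''(φ) = −19/φ² − 8 < 0, confirming a maximum.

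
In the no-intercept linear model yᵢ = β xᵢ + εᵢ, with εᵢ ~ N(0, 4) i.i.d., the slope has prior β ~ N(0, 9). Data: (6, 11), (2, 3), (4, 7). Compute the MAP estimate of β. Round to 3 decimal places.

β̂_MAP = 1.772

log p(β | y) = −Σ(yᵢ − βxᵢ)²/(2·4) − β²/(2·9) + const.
Setting the derivative to zero: Σxᵢ(yᵢ − βxᵢ)/4 − β/9 = 0, so β = Σxᵢyᵢ / (Σxᵢ² + σ²/τ²).
Σxᵢyᵢ = 6·11 + 2·3 + 4·7 = 100; Σxᵢ² = 56; σ²/τ² = 4/9.
β̂_MAP = 100 / (56 + 4/9) = 100/(508/9) = 225/127 ≈ 1.772.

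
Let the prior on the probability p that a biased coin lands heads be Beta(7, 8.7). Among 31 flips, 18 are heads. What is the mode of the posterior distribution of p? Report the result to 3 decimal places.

Prior: Beta(7, 8.7).
Data: 18 successes in 31 trials. The binomial likelihood contributes p^18(1−p)^13, so the posterior is Beta(7+18, 8.7+13) = Beta(25, 21.7).
For Beta(a, b) with a, b > 1 the mode is (a−1)/(a+b−2) = 24/44.7 ≈ 0.537.

p̂_MAP = 0.537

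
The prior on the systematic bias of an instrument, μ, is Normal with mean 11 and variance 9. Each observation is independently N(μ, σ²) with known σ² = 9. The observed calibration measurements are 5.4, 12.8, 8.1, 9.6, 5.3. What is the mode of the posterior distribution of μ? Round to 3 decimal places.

μ̂_MAP = 8.700

n = 5; x̄ = (5.4 + 12.8 + 8.1 + 9.6 + 5.3)/5 = 41.2/5 = 8.24.
For a Normal prior and Normal likelihood with known variance, the posterior is Normal; its mode equals its mean, the precision-weighted average.
Prior precision 1/σ₀² = 1/9; data precision n/σ² = 5/9.
μ̂ = ((1/9)·11 + (5/9)·8.24) / (1/9 + 5/9) = 5.8/(2/3) = 8.700.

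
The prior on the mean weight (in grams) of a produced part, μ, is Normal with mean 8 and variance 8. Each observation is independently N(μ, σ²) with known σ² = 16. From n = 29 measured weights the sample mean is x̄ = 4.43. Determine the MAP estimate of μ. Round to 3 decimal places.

μ̂_MAP = 4.660

n = 29, x̄ = 4.43.
For a Normal prior and Normal likelihood with known variance, the posterior is Normal; its mode equals its mean, the precision-weighted average.
Prior precision 1/σ₀² = 1/8 = 0.125; data precision n/σ² = 29/16 = 1.8125.
μ̂ = (0.125·8 + 1.8125·4.43) / (0.125 + 1.8125) = 9.029375/1.9375 = 14447/3100 ≈ 4.660.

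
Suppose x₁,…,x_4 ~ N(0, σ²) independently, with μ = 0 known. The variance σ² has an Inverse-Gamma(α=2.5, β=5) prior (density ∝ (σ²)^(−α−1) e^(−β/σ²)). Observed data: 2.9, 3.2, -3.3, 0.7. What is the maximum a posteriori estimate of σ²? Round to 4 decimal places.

σ̂²_MAP = 3.6391

Sum of squared deviations about the known mean: SS = (2.9−0)² + (3.2−0)² + (-3.3−0)² + (0.7−0)² = 30.03.
The Normal likelihood contributes (σ²)^(−n/2) exp(−SS/(2σ²)), so the posterior is Inverse-Gamma(α + n/2, β + SS/2) = Inverse-Gamma(4.5, 20.015).
The mode of Inverse-Gamma(a, b) is b/(a+1) = 20.015/5.5 ≈ 3.6391.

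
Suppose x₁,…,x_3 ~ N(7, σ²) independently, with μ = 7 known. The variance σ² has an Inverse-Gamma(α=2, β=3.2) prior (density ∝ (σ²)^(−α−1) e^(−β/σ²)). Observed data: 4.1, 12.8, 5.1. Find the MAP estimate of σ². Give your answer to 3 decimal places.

σ̂²_MAP = 5.784

Sum of squared deviations about the known mean: SS = (4.1−7)² + (12.8−7)² + (5.1−7)² = 45.66.
The Normal likelihood contributes (σ²)^(−n/2) exp(−SS/(2σ²)), so the posterior is Inverse-Gamma(α + n/2, β + SS/2) = Inverse-Gamma(3.5, 26.03).
The mode of Inverse-Gamma(a, b) is b/(a+1) = 26.03/4.5 ≈ 5.784.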